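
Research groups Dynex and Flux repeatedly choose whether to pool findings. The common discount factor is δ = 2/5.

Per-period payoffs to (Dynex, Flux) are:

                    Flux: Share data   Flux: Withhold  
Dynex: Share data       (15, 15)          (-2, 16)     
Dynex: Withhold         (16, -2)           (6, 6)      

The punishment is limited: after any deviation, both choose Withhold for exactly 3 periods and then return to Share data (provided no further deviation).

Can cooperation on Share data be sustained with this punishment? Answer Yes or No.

IC: δ+…+δ^3 ≥ (16−15)/(15−6) = 1/9.
At δ = 2/5: partial sum = 0.6240 ≥ 0.1111. Cooperation sustainable.

Yes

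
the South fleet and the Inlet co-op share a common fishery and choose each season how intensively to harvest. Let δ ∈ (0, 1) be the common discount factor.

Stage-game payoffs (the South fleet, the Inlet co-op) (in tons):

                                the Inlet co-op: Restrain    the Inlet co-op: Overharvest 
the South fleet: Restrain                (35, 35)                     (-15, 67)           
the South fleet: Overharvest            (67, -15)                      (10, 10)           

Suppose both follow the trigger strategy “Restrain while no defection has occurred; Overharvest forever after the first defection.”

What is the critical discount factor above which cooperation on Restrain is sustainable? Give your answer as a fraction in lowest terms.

One-period gain from deviating is 67 − 35 = 32. The loss is 35 − 10 = 25 in every subsequent period, with present value 25·δ/(1−δ).
Deviation is unprofitable when 25·δ/(1−δ) ≥ 32, i.e. δ/(1−δ) ≥ 32/25.
Equivalently δ ≥ 32/(32+25) = 32/57.

32/57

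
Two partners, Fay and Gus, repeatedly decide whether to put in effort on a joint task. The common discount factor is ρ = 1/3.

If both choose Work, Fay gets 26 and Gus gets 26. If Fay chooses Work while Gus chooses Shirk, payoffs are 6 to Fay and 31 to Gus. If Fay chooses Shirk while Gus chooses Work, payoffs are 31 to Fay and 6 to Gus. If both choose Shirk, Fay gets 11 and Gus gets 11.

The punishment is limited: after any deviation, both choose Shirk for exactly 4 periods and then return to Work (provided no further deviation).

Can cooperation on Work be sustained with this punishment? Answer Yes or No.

Yes

Comparing payoff streams over the 5 periods until play realigns: cooperate → 26(1+ρ+…+ρ^4); deviate → 31 + 11(ρ+…+ρ^4).
Cooperation is sustained iff (26−11)(ρ+…+ρ^4) ≥ 31−26.
ρ+…+ρ^4 = 1/3·(1−(1/3)^4)/(1−1/3) = 0.4938, and (31−26)/(26−11) = 0.3333.
0.4938 ≥ 0.3333, so cooperation is sustainable.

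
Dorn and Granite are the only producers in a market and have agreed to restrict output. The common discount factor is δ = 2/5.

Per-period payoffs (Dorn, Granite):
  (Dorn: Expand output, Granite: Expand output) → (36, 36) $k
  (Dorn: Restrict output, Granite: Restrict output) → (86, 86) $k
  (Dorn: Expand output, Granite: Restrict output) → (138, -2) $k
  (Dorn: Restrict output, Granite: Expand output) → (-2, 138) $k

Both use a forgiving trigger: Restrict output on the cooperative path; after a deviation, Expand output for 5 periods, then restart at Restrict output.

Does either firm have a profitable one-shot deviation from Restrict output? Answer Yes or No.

Yes

IC: δ+…+δ^5 ≥ (138−86)/(86−36) = 26/25.
At δ = 2/5: partial sum = 0.6598 < 1.0400. Cooperation not sustainable.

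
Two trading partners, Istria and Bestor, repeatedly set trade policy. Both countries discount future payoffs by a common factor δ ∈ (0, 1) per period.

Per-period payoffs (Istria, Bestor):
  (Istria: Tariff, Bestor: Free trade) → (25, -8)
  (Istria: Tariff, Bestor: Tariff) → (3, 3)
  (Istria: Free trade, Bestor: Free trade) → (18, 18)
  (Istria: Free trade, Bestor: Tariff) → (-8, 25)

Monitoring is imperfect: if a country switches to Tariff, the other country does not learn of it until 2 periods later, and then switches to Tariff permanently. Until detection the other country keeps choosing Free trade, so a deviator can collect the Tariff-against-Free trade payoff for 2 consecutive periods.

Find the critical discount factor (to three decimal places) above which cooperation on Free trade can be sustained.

0.564

The best deviation is to choose Tariff for all 2 undetected periods, earning 25 each, then 3 forever once detected.
Deviation value: 25(1−δ^2)/(1−δ) + 3δ^2/(1−δ); cooperation value: 18/(1−δ).
IC: 18 ≥ 25(1−δ^2) + 3δ^2 = 25 − 22δ^2.
So δ^2 ≥ 7/22, giving δ ≥ (7/22)^(1/2) ≈ 0.564.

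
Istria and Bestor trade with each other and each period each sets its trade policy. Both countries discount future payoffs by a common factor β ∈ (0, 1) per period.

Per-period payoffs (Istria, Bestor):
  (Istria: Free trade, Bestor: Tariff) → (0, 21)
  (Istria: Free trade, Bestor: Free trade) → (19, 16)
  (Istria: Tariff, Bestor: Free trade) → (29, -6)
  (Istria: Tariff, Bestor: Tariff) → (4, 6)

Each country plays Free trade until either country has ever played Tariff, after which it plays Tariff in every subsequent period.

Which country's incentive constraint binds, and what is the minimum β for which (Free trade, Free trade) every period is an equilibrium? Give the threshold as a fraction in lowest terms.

Istria; β ≥ 2/5

For Istria: deviation gain 29−19 = 10, per-period punishment loss 19−4 = 15. IC gives β ≥ 10/25 = 2/5.
For Bestor: gain 5, loss 10 per period, so β ≥ 5/15 = 1/3.
The tighter constraint is Istria's, so cooperation needs β ≥ 2/5.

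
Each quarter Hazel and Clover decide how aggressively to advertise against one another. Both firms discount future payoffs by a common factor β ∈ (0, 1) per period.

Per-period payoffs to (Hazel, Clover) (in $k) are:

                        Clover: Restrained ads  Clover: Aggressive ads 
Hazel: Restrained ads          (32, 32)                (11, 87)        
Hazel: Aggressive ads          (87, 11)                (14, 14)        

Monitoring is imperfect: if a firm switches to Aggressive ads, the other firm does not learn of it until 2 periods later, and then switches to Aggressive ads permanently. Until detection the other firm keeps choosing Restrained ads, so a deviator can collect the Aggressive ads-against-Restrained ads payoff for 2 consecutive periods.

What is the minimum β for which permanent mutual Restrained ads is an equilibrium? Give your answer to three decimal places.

0.868

A deviator earns 87 for 2 periods, then 14 forever; cooperating earns 32 forever. Multiplying the IC by (1−β):
32 ≥ 87(1−β^2) + 14β^2, so 73·β^2 ≥ 55 and β^2 ≥ 55/73.
β ≥ (55/73)^(1/2) ≈ 0.868.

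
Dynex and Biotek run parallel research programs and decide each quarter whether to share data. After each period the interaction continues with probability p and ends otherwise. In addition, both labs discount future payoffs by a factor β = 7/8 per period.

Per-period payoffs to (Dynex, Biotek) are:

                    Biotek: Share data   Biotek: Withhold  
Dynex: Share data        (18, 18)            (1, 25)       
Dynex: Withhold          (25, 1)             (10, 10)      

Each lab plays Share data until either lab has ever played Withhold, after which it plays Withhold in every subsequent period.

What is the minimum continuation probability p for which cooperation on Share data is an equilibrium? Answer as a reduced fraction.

8/15

With continuation probability p and discount β, the effective per-period discount factor is βp.
Grim-trigger IC: βp ≥ (25−18)/(25−10) = 7/15.
So p ≥ (7/15)/(7/8) = 8/15.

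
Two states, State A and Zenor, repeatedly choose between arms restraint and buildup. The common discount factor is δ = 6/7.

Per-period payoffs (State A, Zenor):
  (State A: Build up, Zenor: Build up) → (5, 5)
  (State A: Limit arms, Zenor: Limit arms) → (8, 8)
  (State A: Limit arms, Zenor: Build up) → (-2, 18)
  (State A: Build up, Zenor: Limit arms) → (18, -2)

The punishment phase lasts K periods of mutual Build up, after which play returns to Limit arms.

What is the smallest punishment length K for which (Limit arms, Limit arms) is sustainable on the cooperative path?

6

Need Σ_{k=1}^{K} δ^k ≥ (18−8)/(8−5) = 3.3333 at δ = 6/7.
At K = 5 the sum is 3.2240 < 3.3333; at K = 6 it is 3.6206 ≥ 3.3333.
So the minimum punishment length is K = 6.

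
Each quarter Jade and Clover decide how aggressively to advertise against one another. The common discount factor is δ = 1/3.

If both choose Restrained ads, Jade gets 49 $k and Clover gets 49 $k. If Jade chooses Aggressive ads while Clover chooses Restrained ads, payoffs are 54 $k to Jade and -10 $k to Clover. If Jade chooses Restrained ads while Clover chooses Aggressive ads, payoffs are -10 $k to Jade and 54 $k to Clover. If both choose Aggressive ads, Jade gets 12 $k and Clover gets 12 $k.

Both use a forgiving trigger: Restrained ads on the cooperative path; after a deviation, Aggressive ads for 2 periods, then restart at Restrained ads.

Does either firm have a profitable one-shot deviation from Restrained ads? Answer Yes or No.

Comparing payoff streams over the 3 periods until play realigns: cooperate → 49(1+δ+…+δ^2); deviate → 54 + 12(δ+…+δ^2).
Cooperation is sustained iff (49−12)(δ+…+δ^2) ≥ 54−49.
δ+…+δ^2 = 1/3·(1−(1/3)^2)/(1−1/3) = 0.4444, and (54−49)/(49−12) = 0.1351.
0.4444 ≥ 0.1351, so cooperation is sustainable.

No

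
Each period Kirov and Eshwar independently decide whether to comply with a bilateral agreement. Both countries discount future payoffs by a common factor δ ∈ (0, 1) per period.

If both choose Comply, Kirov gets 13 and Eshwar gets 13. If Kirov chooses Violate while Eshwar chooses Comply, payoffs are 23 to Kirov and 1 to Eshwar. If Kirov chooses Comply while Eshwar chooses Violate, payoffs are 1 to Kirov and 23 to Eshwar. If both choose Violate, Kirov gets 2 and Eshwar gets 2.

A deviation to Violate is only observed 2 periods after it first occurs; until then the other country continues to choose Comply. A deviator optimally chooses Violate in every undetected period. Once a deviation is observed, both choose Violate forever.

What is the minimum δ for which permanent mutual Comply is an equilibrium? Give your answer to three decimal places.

0.690

The best deviation is to choose Violate for all 2 undetected periods, earning 23 each, then 2 forever once detected.
Deviation value: 23(1−δ^2)/(1−δ) + 2δ^2/(1−δ); cooperation value: 13/(1−δ).
IC: 13 ≥ 23(1−δ^2) + 2δ^2 = 23 − 21δ^2.
So δ^2 ≥ 10/21, giving δ ≥ (10/21)^(1/2) ≈ 0.690.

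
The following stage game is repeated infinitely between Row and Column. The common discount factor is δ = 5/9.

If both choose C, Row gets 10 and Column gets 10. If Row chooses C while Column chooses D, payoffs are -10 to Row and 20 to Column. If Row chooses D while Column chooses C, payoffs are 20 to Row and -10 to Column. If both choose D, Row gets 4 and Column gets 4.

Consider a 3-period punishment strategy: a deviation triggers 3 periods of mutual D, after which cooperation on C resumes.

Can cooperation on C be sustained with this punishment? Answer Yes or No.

Comparing payoff streams over the 4 periods until play realigns: cooperate → 10(1+δ+…+δ^3); deviate → 20 + 4(δ+…+δ^3).
Cooperation is sustained iff (10−4)(δ+…+δ^3) ≥ 20−10.
δ+…+δ^3 = 5/9·(1−(5/9)^3)/(1−5/9) = 1.0357, and (20−10)/(10−4) = 1.6667.
1.0357 < 1.6667, so cooperation is not sustainable.

No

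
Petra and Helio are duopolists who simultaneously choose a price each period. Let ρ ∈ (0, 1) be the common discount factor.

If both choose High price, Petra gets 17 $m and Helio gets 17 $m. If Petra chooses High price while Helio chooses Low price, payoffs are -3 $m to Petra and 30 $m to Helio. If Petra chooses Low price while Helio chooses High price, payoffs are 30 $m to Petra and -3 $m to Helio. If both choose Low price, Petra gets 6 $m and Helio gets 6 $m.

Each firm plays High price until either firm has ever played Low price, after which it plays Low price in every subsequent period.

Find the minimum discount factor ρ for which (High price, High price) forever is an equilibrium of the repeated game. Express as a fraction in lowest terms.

One-period gain from deviating is 30 − 17 = 13. The loss is 17 − 6 = 11 in every subsequent period, with present value 11·ρ/(1−ρ).
Deviation is unprofitable when 11·ρ/(1−ρ) ≥ 13, i.e. ρ/(1−ρ) ≥ 13/11.
Equivalently ρ ≥ 13/(13+11) = 13/24.

13/24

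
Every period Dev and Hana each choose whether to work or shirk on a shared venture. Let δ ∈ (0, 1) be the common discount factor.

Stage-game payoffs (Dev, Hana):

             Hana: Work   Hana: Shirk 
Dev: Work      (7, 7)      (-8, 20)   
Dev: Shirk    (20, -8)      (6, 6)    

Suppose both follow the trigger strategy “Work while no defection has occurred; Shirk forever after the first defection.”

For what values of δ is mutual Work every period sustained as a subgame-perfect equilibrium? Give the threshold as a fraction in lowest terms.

Cooperation forever yields 7 each period: 7/(1−δ).
Deviating yields 20 once, then 6 forever: 20 + 6δ/(1−δ).
No profitable deviation requires 7/(1−δ) ≥ 20 + 6δ/(1−δ).
Multiplying by (1−δ): 7 ≥ 20(1−δ) + 6δ = 20 − 14δ.
So 14δ ≥ 13, i.e. δ ≥ 13/14.

13/14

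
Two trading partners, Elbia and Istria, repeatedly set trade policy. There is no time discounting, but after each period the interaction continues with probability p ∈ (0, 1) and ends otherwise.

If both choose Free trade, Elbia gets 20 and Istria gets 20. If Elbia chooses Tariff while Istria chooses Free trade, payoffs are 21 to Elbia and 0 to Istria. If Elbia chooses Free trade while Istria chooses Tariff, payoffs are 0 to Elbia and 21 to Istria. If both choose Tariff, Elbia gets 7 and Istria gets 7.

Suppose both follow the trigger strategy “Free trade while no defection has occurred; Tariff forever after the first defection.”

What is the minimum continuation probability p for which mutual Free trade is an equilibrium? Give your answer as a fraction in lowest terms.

With no time discounting, the continuation probability p plays the role of the discount factor.
Grim-trigger IC: 20/(1−p) ≥ 21 + 7p/(1−p) ⇒ p ≥ (21−20)/(21−7) = 1/14.

1/14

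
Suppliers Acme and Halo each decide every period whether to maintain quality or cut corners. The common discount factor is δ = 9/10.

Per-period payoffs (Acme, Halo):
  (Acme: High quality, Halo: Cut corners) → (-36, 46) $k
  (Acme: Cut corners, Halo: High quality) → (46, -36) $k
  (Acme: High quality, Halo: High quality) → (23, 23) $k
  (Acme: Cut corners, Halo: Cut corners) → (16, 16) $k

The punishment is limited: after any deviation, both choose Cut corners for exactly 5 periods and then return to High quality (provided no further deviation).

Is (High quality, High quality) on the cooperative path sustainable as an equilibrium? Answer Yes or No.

A one-shot deviation gives 46 now, then 16 for 5 periods, then back to 23.
Gain from deviating: (46−23) today; loss: (23−16) in each of the next 5 periods.
No-deviation condition: (23−16)(δ+…+δ^5) ≥ 46−23, i.e. δ+…+δ^5 ≥ 23/7.
At δ = 9/10: δ+…+δ^5 = 3.6856 ≥ 3.2857.
So cooperation is sustainable.

Yes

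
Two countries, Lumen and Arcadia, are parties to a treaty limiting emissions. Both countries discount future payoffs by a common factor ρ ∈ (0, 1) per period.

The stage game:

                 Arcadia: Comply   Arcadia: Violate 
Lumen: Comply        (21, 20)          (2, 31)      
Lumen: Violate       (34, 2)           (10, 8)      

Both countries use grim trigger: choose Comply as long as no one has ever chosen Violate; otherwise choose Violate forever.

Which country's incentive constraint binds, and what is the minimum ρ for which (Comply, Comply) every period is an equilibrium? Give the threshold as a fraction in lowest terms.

Lumen's threshold: (34−21)/(34−10) = 13/24.
Arcadia's threshold: (31−20)/(31−8) = 11/23.
13/24 > 11/23, so Lumen binds and ρ* = 13/24.

Lumen; ρ ≥ 13/24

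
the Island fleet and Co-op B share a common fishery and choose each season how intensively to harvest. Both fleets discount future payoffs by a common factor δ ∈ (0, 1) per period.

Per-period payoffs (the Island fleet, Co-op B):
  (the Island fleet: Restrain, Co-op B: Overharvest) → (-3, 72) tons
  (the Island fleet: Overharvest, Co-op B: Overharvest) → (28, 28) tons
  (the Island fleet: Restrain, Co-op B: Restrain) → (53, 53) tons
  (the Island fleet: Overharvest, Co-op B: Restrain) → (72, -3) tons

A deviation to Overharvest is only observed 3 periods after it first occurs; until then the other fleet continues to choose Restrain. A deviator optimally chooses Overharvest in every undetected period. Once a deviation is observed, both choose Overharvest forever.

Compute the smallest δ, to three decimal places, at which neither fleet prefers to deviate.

A deviator earns 72 for 3 periods, then 28 forever; cooperating earns 53 forever. Multiplying the IC by (1−δ):
53 ≥ 72(1−δ^3) + 28δ^3, so 44·δ^3 ≥ 19 and δ^3 ≥ 19/44.
δ ≥ (19/44)^(1/3) ≈ 0.756.

0.756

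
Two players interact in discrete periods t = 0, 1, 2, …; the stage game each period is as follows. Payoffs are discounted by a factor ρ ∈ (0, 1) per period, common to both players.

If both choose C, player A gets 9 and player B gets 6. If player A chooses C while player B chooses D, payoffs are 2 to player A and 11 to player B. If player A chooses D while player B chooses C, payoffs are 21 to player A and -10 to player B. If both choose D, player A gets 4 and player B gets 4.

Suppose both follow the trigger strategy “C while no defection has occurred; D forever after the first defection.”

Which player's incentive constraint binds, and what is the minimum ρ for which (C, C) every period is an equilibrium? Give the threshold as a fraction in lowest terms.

player A's threshold: (21−9)/(21−4) = 12/17.
player B's threshold: (11−6)/(11−4) = 5/7.
12/17 < 5/7, so player B binds and ρ* = 5/7.

player B; ρ ≥ 5/7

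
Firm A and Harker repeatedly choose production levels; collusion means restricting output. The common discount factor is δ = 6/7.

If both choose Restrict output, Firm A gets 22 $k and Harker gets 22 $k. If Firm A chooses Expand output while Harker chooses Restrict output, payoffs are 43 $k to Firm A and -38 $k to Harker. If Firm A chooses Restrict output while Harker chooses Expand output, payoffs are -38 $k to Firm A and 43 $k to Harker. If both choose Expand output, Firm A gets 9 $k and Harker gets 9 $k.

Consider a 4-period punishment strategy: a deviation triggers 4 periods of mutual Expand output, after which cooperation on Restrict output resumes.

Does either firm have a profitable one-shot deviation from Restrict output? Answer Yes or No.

Comparing payoff streams over the 5 periods until play realigns: cooperate → 22(1+δ+…+δ^4); deviate → 43 + 9(δ+…+δ^4).
Cooperation is sustained iff (22−9)(δ+…+δ^4) ≥ 43−22.
δ+…+δ^4 = 6/7·(1−(6/7)^4)/(1−6/7) = 2.7613, and (43−22)/(22−9) = 1.6154.
2.7613 ≥ 1.6154, so cooperation is sustainable.

No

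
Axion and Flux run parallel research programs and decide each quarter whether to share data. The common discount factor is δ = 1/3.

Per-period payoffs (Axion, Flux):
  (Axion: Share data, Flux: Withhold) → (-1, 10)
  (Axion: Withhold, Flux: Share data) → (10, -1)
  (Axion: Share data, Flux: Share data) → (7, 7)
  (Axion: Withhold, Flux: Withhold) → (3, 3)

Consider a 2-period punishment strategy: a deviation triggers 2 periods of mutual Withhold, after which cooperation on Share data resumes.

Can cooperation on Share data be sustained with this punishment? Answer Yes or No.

A one-shot deviation gives 10 now, then 3 for 2 periods, then back to 7.
Gain from deviating: (10−7) today; loss: (7−3) in each of the next 2 periods.
No-deviation condition: (7−3)(δ+…+δ^2) ≥ 10−7, i.e. δ+…+δ^2 ≥ 3/4.
At δ = 1/3: δ+…+δ^2 = 0.4444 < 0.7500.
So cooperation is not sustainable.

No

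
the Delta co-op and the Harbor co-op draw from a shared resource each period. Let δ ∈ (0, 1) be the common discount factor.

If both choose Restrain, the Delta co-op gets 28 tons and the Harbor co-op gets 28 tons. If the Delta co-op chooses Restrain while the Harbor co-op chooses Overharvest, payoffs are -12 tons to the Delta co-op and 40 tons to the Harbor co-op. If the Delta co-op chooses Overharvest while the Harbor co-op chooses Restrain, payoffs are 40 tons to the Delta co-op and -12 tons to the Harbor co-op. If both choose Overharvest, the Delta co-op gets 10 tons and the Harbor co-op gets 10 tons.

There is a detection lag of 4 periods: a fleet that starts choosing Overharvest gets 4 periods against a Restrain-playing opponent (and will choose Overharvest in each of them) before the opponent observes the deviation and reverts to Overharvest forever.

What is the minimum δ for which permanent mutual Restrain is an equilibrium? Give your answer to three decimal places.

0.795

The best deviation is to choose Overharvest for all 4 undetected periods, earning 40 each, then 10 forever once detected.
Deviation value: 40(1−δ^4)/(1−δ) + 10δ^4/(1−δ); cooperation value: 28/(1−δ).
IC: 28 ≥ 40(1−δ^4) + 10δ^4 = 40 − 30δ^4.
So δ^4 ≥ 12/30 = 2/5, giving δ ≥ (2/5)^(1/4) ≈ 0.795.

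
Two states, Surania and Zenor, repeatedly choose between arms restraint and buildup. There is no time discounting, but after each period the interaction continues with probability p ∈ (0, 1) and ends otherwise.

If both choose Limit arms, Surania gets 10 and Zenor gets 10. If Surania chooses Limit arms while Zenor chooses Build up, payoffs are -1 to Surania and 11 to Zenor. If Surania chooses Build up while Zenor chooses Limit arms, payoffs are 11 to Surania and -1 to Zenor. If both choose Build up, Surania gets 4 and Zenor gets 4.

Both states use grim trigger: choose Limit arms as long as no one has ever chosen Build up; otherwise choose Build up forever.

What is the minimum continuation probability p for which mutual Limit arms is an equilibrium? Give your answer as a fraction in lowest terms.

1/7

With no time discounting, the continuation probability p plays the role of the discount factor.
Grim-trigger IC: 10/(1−p) ≥ 11 + 4p/(1−p) ⇒ p ≥ (11−10)/(11−4) = 1/7.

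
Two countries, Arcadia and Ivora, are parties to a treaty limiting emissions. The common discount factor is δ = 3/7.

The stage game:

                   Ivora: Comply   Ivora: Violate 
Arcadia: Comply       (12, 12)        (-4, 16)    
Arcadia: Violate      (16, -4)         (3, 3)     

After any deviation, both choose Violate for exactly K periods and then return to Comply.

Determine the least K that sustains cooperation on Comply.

2

IC: δ(1−δ^K)/(1−δ) ≥ (16−12)/(12−3) = 4/9.
With δ = 3/7: need 1 − δ^K ≥ 4/9·(1−3/7)/(3/7), i.e. δ^K ≤ 0.4074.
Since (3/7)^1 = 0.4286 and (3/7)^2 = 0.1837, the smallest such K is 2.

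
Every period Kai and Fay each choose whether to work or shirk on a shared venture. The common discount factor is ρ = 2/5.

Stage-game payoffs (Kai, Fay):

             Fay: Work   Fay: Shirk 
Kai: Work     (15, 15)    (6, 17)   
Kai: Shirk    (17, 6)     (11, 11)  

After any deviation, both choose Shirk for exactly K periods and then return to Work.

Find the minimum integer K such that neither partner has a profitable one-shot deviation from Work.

2

Need Σ_{k=1}^{K} ρ^k ≥ (17−15)/(15−11) = 0.5000 at ρ = 2/5.
At K = 1 the sum is 0.4000 < 0.5000; at K = 2 it is 0.5600 ≥ 0.5000.
So the minimum punishment length is K = 2.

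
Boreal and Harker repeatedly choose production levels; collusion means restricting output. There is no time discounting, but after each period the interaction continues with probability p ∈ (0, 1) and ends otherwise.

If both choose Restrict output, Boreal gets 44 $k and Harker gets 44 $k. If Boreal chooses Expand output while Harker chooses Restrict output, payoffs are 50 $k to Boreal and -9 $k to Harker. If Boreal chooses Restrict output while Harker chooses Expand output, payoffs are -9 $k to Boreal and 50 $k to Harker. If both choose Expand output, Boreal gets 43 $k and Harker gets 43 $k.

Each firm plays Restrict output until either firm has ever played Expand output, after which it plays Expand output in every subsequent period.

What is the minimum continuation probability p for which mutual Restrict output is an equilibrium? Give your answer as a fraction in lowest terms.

6/7

With no time discounting, the continuation probability p plays the role of the discount factor.
Grim-trigger IC: 44/(1−p) ≥ 50 + 43p/(1−p) ⇒ p ≥ (50−44)/(50−43) = 6/7.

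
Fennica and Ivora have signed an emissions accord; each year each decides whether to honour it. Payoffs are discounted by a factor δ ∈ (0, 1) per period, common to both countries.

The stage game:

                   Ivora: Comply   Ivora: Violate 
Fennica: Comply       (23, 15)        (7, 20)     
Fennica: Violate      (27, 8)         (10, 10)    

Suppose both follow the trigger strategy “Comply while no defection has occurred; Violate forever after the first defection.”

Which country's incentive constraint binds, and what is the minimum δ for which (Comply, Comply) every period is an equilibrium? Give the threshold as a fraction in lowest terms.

For Fennica: deviation gain 27−23 = 4, per-period punishment loss 23−10 = 13. IC gives δ ≥ 4/17.
For Ivora: gain 5, loss 5 per period, so δ ≥ 5/10 = 1/2.
The tighter constraint is Ivora's, so cooperation needs δ ≥ 1/2.

Ivora; δ ≥ 1/2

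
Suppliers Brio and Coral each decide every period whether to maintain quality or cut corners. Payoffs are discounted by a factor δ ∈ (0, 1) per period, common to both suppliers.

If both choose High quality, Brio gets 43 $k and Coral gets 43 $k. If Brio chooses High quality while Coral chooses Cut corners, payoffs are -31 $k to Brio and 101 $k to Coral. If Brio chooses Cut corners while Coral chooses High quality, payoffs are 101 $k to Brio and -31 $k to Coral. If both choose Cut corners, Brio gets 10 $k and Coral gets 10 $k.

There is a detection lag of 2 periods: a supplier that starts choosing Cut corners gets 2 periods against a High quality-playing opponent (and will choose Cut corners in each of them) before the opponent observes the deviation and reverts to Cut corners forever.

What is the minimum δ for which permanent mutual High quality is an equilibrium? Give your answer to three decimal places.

0.798

Deviating for the 2 undetected periods gains 101−43 = 58 per period over cooperation, then loses 43−10 = 33 per period forever once punishment starts.
Gain: 58(1 + δ + … + δ^1); loss: 33·δ^2/(1−δ).
No profitable deviation ⇔ 58(1−δ^2) ≤ 33·δ^2, i.e. δ^2 ≥ 58/(58+33) = 58/91.
Hence δ ≥ (58/91)^(1/2) ≈ 0.798.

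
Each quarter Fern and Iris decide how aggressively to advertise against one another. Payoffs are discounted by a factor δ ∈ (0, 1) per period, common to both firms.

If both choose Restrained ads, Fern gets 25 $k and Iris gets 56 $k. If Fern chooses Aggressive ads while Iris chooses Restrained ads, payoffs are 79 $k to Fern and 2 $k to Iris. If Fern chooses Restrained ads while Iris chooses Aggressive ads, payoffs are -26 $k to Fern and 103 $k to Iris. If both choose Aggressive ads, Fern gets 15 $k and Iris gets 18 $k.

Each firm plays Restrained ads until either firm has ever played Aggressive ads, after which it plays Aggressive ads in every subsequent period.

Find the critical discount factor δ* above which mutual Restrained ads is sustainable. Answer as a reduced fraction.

27/32

Fern: cooperation gives 25 each period; deviation gives 79 once then 15 forever.
  25/(1−δ) ≥ 79 + 15δ/(1−δ) ⇒ δ ≥ 54/64 = 27/32.
Iris: cooperation gives 56 each period; deviation gives 103 once then 18 forever.
  δ ≥ 47/85.
Both must hold, so the binding constraint is Fern's: δ ≥ 27/32.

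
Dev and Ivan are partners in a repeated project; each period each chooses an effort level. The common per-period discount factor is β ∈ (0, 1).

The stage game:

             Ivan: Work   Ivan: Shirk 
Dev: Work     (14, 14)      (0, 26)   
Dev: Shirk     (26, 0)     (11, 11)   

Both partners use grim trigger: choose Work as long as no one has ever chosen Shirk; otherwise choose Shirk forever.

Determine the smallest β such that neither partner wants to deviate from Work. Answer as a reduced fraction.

4/5

One-period gain from deviating is 26 − 14 = 12. The loss is 14 − 11 = 3 in every subsequent period, with present value 3·β/(1−β).
Deviation is unprofitable when 3·β/(1−β) ≥ 12, i.e. β/(1−β) ≥ 4.
Equivalently β ≥ 12/(12+3) = 4/5.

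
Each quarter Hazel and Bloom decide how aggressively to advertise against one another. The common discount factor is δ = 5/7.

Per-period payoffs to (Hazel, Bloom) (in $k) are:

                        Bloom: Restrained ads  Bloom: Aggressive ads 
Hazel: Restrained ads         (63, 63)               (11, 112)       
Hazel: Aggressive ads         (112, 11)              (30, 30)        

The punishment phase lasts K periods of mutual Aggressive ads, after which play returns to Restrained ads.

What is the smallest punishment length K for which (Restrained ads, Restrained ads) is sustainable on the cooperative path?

3

IC: δ(1−δ^K)/(1−δ) ≥ (112−63)/(63−30) = 49/33.
With δ = 5/7: need 1 − δ^K ≥ 49/33·(1−5/7)/(5/7), i.e. δ^K ≤ 0.4061.
Since (5/7)^2 = 0.5102 and (5/7)^3 = 0.3644, the smallest such K is 3.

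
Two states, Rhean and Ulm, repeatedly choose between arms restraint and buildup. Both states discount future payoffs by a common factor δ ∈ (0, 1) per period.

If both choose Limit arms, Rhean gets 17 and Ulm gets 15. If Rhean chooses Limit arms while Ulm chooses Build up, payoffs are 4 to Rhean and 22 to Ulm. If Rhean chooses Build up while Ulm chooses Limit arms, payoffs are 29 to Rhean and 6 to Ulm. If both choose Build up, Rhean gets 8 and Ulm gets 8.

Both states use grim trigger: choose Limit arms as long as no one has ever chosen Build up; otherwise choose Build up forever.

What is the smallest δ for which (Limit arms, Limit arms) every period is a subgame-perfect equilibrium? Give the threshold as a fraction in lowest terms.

4/7

Rhean's threshold: (29−17)/(29−8) = 4/7.
Ulm's threshold: (22−15)/(22−8) = 1/2.
4/7 > 1/2, so Rhean binds and δ* = 4/7.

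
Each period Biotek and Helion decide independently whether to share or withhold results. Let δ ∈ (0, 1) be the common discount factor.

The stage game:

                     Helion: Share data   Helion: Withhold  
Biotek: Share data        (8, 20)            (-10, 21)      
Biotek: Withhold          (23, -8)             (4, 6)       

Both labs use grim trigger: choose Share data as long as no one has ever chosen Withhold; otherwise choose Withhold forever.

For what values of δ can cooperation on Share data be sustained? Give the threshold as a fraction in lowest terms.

Biotek's threshold: (23−8)/(23−4) = 15/19.
Helion's threshold: (21−20)/(21−6) = 1/15.
15/19 > 1/15, so Biotek binds and δ* = 15/19.

15/19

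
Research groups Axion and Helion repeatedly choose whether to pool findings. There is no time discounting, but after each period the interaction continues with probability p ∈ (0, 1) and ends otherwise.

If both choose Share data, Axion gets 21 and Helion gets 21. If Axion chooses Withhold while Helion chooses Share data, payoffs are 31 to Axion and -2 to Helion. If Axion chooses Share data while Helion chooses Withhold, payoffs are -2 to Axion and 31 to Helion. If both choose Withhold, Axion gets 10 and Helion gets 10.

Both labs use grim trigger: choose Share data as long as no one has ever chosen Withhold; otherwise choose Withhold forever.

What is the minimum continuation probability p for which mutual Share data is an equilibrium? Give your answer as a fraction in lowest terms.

10/21

With no time discounting, the continuation probability p plays the role of the discount factor.
Grim-trigger IC: 21/(1−p) ≥ 31 + 10p/(1−p) ⇒ p ≥ (31−21)/(31−10) = 10/21.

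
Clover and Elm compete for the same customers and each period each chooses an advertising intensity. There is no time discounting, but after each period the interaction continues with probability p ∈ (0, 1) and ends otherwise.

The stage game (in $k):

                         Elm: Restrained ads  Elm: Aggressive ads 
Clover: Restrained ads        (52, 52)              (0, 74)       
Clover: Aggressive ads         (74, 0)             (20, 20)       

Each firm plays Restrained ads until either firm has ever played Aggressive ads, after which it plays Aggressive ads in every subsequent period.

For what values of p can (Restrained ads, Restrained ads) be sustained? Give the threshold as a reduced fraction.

11/27

Expected cooperation value is 52 + p·52 + p²·52 + … = 52/(1−p); deviation gives 74 + p·20/(1−p).
52 ≥ 74(1−p) + 20p ⇒ 54p ≥ 22 ⇒ p ≥ 22/54 = 11/27.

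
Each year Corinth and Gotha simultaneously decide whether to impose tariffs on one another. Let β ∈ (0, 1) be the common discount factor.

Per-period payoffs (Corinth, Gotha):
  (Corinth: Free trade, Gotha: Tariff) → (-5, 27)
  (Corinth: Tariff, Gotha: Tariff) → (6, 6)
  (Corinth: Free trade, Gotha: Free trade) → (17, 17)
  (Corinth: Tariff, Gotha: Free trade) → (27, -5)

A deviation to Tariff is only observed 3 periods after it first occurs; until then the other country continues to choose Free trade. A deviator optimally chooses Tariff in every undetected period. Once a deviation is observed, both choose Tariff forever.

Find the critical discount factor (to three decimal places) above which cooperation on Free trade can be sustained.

0.781

Deviating for the 3 undetected periods gains 27−17 = 10 per period over cooperation, then loses 17−6 = 11 per period forever once punishment starts.
Gain: 10(1 + β + … + β^2); loss: 11·β^3/(1−β).
No profitable deviation ⇔ 10(1−β^3) ≤ 11·β^3, i.e. β^3 ≥ 10/(10+11) = 10/21.
Hence β ≥ (10/21)^(1/3) ≈ 0.781.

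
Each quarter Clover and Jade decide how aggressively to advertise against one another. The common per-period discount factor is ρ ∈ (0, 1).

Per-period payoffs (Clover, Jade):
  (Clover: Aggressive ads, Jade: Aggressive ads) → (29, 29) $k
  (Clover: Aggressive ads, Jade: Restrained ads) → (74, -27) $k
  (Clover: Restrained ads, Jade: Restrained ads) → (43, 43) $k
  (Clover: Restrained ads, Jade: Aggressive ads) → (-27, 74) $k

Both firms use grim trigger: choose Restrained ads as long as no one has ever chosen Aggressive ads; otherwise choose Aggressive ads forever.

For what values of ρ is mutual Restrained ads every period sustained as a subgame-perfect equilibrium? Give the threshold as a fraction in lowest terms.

43/(1−ρ) ≥ 74 + 29ρ/(1−ρ)
43 ≥ 74 − 45ρ
ρ ≥ 31/45.

31/45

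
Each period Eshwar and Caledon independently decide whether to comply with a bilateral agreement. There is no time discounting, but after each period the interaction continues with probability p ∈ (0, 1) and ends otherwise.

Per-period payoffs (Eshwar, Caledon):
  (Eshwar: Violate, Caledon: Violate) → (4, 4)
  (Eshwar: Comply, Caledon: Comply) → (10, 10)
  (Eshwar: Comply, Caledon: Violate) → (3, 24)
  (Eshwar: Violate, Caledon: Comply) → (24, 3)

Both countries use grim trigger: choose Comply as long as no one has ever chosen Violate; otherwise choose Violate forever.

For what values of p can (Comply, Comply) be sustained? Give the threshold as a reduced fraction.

7/10

With no time discounting, the continuation probability p plays the role of the discount factor.
Grim-trigger IC: 10/(1−p) ≥ 24 + 4p/(1−p) ⇒ p ≥ (24−10)/(24−4) = 7/10.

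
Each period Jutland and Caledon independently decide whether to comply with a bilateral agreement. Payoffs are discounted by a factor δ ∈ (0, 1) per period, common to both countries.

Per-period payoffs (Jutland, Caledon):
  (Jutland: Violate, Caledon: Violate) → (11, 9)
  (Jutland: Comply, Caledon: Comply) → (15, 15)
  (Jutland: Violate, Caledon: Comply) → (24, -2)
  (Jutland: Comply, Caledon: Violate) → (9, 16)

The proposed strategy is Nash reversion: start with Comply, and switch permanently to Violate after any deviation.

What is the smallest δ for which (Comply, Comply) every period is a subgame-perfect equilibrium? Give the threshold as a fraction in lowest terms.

9/13

Jutland's threshold: (24−15)/(24−11) = 9/13.
Caledon's threshold: (16−15)/(16−9) = 1/7.
9/13 > 1/7, so Jutland binds and δ* = 9/13.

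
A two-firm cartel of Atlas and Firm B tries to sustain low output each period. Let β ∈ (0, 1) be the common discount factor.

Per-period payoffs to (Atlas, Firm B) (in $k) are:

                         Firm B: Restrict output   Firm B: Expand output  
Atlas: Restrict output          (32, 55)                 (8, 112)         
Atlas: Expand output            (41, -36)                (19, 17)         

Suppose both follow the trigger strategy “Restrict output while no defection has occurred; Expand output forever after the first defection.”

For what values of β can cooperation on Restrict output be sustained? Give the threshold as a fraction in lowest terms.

3/5

For Atlas: deviation gain 41−32 = 9, per-period punishment loss 32−19 = 13. IC gives β ≥ 9/22.
For Firm B: gain 57, loss 38 per period, so β ≥ 57/95 = 3/5.
The tighter constraint is Firm B's, so cooperation needs β ≥ 3/5.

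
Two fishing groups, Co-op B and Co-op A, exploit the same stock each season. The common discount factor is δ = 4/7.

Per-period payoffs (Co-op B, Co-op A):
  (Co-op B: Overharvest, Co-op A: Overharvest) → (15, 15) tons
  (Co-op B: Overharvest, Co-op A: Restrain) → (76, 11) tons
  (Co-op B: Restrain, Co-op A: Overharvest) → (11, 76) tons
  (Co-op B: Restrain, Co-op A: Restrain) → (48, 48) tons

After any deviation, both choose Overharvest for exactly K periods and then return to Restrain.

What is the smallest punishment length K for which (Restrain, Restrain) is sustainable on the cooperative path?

2

IC: δ(1−δ^K)/(1−δ) ≥ (76−48)/(48−15) = 28/33.
With δ = 4/7: need 1 − δ^K ≥ 28/33·(1−4/7)/(4/7), i.e. δ^K ≤ 0.3636.
Since (4/7)^1 = 0.5714 and (4/7)^2 = 0.3265, the smallest such K is 2.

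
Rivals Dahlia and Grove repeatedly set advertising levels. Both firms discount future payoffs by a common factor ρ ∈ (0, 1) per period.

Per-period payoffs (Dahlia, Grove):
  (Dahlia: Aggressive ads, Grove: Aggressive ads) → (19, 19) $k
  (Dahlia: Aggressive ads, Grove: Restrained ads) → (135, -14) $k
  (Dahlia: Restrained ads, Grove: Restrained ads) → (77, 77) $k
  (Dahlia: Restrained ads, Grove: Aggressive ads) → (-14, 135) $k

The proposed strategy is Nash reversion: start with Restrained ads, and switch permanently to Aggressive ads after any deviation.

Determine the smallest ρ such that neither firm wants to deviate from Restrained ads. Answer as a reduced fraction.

1/2

Under grim trigger the critical discount factor is (T−C)/(T−P) with T = 135, C = 77, P = 19.
ρ* = (135−77)/(135−19) = 58/116 = 1/2.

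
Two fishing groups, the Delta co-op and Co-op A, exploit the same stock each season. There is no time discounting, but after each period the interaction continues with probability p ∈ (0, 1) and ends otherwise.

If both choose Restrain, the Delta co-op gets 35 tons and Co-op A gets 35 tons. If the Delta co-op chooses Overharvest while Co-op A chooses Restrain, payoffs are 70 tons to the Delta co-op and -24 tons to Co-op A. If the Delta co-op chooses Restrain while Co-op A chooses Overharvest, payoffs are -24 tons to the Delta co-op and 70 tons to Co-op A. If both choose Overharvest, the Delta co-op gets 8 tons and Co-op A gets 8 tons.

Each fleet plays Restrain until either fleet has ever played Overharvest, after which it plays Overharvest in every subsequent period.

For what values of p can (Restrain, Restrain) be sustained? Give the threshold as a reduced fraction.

With no time discounting, the continuation probability p plays the role of the discount factor.
Grim-trigger IC: 35/(1−p) ≥ 70 + 8p/(1−p) ⇒ p ≥ (70−35)/(70−8) = 35/62.

35/62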